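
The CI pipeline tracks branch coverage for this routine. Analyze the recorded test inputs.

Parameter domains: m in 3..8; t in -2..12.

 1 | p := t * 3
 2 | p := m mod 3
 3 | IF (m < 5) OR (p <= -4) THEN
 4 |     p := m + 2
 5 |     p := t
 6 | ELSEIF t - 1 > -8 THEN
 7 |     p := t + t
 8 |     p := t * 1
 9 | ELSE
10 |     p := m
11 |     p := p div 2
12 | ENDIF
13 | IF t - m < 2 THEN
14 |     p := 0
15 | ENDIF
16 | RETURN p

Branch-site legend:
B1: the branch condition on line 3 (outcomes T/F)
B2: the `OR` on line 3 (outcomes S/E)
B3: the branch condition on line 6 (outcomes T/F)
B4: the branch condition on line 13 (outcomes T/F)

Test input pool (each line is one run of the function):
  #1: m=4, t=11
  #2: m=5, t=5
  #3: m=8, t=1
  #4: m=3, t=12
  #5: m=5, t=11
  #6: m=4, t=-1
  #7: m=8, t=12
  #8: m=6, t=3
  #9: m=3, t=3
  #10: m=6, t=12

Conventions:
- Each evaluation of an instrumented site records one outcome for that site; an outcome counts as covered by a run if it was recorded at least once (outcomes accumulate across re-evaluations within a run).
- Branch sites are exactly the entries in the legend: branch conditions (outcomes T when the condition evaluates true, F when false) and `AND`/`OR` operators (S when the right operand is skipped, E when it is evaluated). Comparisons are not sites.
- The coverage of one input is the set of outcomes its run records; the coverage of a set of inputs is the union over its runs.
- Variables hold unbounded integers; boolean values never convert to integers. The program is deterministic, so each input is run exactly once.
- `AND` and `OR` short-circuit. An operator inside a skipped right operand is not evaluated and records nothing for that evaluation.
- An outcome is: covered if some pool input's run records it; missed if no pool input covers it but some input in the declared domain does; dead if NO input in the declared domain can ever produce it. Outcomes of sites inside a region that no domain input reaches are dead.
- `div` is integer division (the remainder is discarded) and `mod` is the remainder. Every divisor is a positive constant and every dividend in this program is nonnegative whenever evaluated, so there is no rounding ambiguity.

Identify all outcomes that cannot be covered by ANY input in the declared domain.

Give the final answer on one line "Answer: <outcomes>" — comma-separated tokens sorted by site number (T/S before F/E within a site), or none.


running all 90 domain inputs and tallying outcomes:
  B3=F: no domain input ever produces it -> dead
  reachable outcomes have witnesses, e.g. B1=T (e.g. m=3, t=-2), B1=F (e.g. m=5, t=-2), B2=S (e.g. m=3, t=-2), B2=E (e.g. m=5, t=-2)
Answer: B3=F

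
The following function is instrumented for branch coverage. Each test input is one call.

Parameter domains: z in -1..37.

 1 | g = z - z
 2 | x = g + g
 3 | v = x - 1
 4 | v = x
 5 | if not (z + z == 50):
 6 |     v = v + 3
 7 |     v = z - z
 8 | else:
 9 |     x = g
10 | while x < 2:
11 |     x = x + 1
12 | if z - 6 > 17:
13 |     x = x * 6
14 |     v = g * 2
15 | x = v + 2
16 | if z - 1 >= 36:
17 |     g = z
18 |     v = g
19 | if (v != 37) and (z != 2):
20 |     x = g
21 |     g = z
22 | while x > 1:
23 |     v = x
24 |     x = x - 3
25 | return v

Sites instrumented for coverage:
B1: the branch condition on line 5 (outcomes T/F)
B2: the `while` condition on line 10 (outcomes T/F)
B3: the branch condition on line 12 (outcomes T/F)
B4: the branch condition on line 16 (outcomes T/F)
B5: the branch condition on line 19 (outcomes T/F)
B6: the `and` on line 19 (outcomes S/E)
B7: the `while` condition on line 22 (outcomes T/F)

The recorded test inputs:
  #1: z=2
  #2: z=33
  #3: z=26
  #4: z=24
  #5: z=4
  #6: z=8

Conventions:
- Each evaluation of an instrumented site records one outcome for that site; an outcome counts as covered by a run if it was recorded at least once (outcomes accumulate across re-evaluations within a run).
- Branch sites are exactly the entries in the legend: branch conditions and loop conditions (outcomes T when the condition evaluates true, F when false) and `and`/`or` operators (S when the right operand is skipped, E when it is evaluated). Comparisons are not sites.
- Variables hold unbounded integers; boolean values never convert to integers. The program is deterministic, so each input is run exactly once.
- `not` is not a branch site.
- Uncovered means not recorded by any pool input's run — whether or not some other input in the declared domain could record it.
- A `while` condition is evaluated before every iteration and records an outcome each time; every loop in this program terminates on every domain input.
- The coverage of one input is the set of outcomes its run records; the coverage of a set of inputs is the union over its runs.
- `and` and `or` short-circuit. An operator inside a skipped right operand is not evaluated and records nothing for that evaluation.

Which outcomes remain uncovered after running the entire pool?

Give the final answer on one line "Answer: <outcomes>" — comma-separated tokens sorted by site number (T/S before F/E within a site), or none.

#1 (z=2) -> covered: B1=T, B2=T, B2=F, B3=F, B4=F, B5=F, B6=E, B7=T, B7=F
#2 (z=33) -> covered: B1=T, B2=T, B2=F, B3=T, B4=F, B5=T, B6=E, B7=F
#3 (z=26) -> covered: B1=T, B2=T, B2=F, B3=T, B4=F, B5=T, B6=E, B7=F
#4 (z=24) -> covered: B1=T, B2=T, B2=F, B3=T, B4=F, B5=T, B6=E, B7=F
#5 (z=4) -> covered: B1=T, B2=T, B2=F, B3=F, B4=F, B5=T, B6=E, B7=F
#6 (z=8) -> covered: B1=T, B2=T, B2=F, B3=F, B4=F, B5=T, B6=E, B7=F
union over the pool: B1=T, B2=T, B2=F, B3=T, B3=F, B4=F, B5=T, B5=F, B6=E, B7=T, B7=F
uncovered (3 of 14): B1=F, B4=T, B6=S

Answer: B1=F, B4=T, B6=S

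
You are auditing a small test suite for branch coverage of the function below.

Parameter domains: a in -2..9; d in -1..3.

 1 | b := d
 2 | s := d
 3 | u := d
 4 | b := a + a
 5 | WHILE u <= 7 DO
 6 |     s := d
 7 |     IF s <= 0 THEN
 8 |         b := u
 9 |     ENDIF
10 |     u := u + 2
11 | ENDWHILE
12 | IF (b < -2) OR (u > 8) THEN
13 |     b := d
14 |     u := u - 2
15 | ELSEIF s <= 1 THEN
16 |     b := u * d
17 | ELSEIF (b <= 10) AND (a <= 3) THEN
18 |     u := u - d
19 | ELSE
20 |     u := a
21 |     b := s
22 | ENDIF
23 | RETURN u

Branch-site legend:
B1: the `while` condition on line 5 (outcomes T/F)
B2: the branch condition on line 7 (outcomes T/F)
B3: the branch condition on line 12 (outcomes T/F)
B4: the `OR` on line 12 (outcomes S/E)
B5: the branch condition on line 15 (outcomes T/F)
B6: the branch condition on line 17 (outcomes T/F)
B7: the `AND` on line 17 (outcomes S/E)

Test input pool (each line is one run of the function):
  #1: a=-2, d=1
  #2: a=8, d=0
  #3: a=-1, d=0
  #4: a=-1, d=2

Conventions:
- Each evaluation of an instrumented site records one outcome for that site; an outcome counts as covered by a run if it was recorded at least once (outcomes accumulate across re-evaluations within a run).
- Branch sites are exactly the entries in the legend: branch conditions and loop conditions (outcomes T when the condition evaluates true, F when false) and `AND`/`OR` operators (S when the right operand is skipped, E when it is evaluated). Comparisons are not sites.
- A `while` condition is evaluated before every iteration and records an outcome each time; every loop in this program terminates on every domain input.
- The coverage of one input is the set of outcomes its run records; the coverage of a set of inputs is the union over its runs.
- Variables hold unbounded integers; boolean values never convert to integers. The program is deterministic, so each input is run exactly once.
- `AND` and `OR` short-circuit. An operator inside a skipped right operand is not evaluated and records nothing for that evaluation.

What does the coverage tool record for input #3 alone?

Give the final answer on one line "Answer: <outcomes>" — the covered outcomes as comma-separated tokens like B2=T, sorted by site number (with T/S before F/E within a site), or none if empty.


Simulating input #3 (a=-1, d=0) step by step:
  B1->T, B2->T, B1->T, B2->T, B1->T, B2->T, B1->T, B2->T, B1->F, B4->E
  B3->F, B5->T
deduplicating events, the covered set is: B1=T, B1=F, B2=T, B3=F, B4=E, B5=T
Answer: B1=T, B1=F, B2=T, B3=F, B4=E, B5=T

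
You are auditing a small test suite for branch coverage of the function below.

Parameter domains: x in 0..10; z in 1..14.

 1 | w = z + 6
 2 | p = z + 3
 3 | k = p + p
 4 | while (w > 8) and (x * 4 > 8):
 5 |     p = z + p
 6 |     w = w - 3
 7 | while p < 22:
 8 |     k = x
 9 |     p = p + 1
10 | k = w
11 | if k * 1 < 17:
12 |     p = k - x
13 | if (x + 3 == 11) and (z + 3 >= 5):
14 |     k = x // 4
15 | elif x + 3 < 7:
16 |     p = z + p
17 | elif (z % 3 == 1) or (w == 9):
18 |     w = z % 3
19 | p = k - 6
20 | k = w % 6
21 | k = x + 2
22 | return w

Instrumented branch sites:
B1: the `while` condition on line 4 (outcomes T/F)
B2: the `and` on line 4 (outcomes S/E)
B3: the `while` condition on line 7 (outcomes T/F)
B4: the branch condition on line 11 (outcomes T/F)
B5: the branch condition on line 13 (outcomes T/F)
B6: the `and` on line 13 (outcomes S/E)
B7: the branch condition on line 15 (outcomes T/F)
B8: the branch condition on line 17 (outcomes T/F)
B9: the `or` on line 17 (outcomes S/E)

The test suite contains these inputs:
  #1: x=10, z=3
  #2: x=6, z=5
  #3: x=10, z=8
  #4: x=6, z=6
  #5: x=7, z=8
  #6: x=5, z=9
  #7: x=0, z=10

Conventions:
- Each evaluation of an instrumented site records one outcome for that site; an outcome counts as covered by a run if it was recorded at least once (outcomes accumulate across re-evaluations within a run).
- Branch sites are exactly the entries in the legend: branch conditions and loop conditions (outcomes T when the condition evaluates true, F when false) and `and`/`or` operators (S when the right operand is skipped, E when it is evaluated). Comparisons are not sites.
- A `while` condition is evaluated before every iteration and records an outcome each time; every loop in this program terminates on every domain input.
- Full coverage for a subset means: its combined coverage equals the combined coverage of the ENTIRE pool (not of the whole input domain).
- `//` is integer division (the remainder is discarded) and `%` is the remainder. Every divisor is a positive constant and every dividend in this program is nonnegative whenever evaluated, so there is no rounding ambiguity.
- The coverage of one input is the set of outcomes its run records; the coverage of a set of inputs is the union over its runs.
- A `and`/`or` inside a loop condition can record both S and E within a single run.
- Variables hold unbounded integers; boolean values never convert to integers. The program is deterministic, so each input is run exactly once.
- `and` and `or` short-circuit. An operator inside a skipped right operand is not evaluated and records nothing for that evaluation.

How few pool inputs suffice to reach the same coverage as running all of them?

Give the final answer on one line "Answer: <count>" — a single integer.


test 1 (x=10, z=3) fires B2->E, B1->T, B2->S, B1->F, B3->T, B3->T, B3->T, B3->T, B3->T, B3->T, B3->T, B3->T, B3->T, B3->T, ...; hits B1=T, B1=F, B2=S, B2=E, B3=T, B3=F, B4=T, B5=F, B6=S, B7=F, B8=F, B9=E
test 2 (x=6, z=5) fires B2->E, B1->T, B2->S, B1->F, B3->T, B3->T, B3->T, B3->T, B3->T, B3->T, B3->T, B3->T, B3->T, B3->F, ...; hits B1=T, B1=F, B2=S, B2=E, B3=T, B3=F, B4=T, B5=F, B6=S, B7=F, B8=F, B9=E
test 3 (x=10, z=8) fires B2->E, B1->T, B2->E, B1->T, B2->S, B1->F, B3->F, B4->T, B6->S, B5->F, B7->F, B9->E, B8->F; hits B1=T, B1=F, B2=S, B2=E, B3=F, B4=T, B5=F, B6=S, B7=F, B8=F, B9=E
test 4 (x=6, z=6) fires B2->E, B1->T, B2->E, B1->T, B2->S, B1->F, B3->T, B3->F, B4->T, B6->S, B5->F, B7->F, B9->E, B8->F; hits B1=T, B1=F, B2=S, B2=E, B3=T, B3=F, B4=T, B5=F, B6=S, B7=F, B8=F, B9=E
test 5 (x=7, z=8) fires B2->E, B1->T, B2->E, B1->T, B2->S, B1->F, B3->F, B4->T, B6->S, B5->F, B7->F, B9->E, B8->F; hits B1=T, B1=F, B2=S, B2=E, B3=F, B4=T, B5=F, B6=S, B7=F, B8=F, B9=E
test 6 (x=5, z=9) fires B2->E, B1->T, B2->E, B1->T, B2->E, B1->T, B2->S, B1->F, B3->F, B4->T, B6->S, B5->F, B7->F, B9->E, ...; hits B1=T, B1=F, B2=S, B2=E, B3=F, B4=T, B5=F, B6=S, B7=F, B8=F, B9=E
test 7 (x=0, z=10) fires B2->E, B1->F, B3->T, B3->T, B3->T, B3->T, B3->T, B3->T, B3->T, B3->T, B3->T, B3->F, B4->T, B6->S, ...; hits B1=F, B2=E, B3=T, B3=F, B4=T, B5=F, B6=S, B7=T
the full pool covers 13 outcomes: B1=T, B1=F, B2=S, B2=E, B3=T, B3=F, B4=T, B5=F, B6=S, B7=T, B7=F, B8=F, B9=E
size 1 is not enough: best union over all size-1 subsets is 12/13
at size 2, {1, 7} reaches all 13 outcomes; every lexicographically earlier size-2 subset fails
Answer: 2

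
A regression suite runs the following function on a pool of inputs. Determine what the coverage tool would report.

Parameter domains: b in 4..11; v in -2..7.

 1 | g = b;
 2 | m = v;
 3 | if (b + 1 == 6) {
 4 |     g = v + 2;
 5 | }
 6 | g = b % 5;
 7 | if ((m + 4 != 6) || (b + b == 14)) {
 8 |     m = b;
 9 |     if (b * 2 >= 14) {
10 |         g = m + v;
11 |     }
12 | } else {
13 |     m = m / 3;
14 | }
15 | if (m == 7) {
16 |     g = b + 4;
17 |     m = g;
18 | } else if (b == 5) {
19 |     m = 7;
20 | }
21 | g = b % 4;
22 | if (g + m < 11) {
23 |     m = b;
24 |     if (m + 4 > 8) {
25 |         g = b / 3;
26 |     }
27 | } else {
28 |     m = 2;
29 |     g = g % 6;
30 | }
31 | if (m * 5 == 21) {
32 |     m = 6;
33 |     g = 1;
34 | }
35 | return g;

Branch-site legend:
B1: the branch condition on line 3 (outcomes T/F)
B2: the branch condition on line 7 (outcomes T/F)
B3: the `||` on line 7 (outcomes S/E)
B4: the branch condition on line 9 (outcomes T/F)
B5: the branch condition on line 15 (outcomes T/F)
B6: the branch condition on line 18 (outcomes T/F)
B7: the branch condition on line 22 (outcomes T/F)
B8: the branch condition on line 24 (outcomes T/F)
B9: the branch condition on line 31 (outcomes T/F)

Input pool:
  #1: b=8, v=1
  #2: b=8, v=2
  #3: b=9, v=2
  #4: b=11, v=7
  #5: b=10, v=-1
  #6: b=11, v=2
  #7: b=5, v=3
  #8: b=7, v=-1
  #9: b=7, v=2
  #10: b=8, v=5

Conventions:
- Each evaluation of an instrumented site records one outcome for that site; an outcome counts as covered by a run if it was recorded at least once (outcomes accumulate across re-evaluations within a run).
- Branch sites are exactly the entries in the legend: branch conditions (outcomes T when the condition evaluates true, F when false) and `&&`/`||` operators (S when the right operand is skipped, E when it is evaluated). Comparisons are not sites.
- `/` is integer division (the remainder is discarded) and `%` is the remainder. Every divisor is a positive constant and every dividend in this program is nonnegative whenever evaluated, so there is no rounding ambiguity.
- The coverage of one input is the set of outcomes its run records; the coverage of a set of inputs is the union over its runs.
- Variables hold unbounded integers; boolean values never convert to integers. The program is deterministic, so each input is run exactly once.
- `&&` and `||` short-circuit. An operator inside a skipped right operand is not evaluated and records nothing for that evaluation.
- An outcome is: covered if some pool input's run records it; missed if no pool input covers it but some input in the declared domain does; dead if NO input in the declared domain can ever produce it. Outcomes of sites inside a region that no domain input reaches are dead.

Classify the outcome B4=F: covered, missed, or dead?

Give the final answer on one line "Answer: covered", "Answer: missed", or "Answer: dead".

B4=F is recorded by pool input(s) 7 -> covered

Answer: covered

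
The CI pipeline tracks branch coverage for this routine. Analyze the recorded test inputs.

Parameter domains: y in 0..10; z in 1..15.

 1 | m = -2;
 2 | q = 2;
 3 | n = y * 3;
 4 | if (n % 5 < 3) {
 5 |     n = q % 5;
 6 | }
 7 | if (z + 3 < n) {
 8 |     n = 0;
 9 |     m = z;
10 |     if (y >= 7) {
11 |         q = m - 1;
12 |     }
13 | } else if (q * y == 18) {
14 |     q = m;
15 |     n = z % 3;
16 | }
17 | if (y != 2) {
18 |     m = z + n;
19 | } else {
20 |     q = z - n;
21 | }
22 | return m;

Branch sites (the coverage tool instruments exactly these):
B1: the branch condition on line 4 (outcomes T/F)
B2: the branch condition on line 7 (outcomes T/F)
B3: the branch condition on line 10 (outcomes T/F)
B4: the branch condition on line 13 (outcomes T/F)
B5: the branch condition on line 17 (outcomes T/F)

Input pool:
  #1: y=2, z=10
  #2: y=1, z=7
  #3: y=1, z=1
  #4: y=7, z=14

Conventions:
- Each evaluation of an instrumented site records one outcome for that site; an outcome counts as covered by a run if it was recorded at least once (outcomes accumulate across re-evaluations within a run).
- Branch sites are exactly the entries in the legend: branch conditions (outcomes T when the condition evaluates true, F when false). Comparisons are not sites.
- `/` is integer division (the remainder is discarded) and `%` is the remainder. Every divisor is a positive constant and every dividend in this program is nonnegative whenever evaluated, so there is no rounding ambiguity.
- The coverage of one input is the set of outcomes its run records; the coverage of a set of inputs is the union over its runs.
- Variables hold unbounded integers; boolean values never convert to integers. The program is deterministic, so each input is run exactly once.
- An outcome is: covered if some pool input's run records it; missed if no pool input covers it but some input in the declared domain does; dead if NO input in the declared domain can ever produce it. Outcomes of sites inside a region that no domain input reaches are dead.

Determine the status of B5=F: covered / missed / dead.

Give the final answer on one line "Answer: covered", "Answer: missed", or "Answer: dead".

B5=F is recorded by pool input(s) 1 -> covered

Answer: covered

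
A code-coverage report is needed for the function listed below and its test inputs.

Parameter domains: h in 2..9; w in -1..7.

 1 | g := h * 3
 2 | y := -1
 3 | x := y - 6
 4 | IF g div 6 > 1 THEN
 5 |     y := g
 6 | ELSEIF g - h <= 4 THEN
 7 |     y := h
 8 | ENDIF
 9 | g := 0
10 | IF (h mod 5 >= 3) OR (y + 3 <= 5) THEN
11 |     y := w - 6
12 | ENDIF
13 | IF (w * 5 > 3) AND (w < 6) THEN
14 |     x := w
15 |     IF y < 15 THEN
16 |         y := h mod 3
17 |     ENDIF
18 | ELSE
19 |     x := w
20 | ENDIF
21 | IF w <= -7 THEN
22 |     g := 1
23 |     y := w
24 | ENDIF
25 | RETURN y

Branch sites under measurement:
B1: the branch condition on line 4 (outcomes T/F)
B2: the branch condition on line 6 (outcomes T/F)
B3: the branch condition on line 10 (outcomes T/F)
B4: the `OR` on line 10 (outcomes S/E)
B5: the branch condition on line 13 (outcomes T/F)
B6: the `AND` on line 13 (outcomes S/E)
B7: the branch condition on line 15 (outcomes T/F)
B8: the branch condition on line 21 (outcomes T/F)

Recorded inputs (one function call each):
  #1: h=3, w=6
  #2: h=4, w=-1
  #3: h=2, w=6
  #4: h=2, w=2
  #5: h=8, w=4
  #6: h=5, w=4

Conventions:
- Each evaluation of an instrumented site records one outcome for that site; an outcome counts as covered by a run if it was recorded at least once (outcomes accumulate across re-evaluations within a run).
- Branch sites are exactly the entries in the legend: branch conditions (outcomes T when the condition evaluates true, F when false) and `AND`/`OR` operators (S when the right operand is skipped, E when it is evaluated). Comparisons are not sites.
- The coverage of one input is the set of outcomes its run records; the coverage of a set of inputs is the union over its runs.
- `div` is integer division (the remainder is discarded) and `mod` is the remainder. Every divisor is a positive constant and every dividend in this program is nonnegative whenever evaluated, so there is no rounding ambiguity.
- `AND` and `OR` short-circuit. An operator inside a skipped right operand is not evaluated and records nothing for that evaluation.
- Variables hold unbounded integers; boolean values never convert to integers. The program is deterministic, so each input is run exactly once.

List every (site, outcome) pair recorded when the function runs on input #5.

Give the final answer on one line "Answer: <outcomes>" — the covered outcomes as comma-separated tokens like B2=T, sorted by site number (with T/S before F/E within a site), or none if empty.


Event log for input #5 (h=8, w=4):
  B1->T, B4->S, B3->T, B6->E, B5->T, B7->T, B8->F
as a set, this run covers: B1=T, B3=T, B4=S, B5=T, B6=E, B7=T, B8=F
Answer: B1=T, B3=T, B4=S, B5=T, B6=E, B7=T, B8=F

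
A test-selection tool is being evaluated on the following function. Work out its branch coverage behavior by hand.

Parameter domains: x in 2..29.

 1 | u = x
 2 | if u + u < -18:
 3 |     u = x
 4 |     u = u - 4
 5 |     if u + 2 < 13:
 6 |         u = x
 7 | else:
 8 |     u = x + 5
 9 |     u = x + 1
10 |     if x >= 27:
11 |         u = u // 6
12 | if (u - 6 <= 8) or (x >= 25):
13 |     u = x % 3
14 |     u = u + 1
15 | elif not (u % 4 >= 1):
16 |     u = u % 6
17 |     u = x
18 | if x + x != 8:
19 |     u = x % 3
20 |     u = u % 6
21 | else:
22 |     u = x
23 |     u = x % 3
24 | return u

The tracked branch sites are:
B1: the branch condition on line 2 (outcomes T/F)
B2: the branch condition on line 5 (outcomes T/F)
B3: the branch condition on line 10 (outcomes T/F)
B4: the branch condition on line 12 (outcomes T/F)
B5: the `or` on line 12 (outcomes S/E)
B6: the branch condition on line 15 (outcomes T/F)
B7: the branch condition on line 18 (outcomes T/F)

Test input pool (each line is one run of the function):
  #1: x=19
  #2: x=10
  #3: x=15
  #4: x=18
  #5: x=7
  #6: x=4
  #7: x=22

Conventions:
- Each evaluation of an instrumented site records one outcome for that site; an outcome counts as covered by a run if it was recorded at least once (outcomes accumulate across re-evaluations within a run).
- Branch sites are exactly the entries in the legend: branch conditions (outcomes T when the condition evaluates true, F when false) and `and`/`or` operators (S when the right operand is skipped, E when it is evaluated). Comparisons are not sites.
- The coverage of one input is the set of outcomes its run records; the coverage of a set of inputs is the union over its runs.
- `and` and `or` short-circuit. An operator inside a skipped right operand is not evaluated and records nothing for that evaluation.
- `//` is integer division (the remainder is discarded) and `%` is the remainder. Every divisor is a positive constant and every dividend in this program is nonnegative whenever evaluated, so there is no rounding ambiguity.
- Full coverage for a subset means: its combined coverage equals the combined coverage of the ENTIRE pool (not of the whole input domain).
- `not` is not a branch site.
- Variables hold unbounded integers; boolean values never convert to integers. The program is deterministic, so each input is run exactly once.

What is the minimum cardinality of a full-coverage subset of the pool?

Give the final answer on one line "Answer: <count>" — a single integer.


run #1 (x=19) records B1=F, B3=F, B4=F, B5=E, B6=T, B7=T
run #2 (x=10) records B1=F, B3=F, B4=T, B5=S, B7=T
run #3 (x=15) records B1=F, B3=F, B4=F, B5=E, B6=T, B7=T
run #4 (x=18) records B1=F, B3=F, B4=F, B5=E, B6=F, B7=T
run #5 (x=7) records B1=F, B3=F, B4=T, B5=S, B7=T
run #6 (x=4) records B1=F, B3=F, B4=T, B5=S, B7=F
run #7 (x=22) records B1=F, B3=F, B4=F, B5=E, B6=F, B7=T
pool-wide coverage (10 outcomes): B1=F, B3=F, B4=T, B4=F, B5=S, B5=E, B6=T, B6=F, B7=T, B7=F
no size-1 subset reaches all 10 outcomes (best union: 6/10)
no size-2 subset reaches all 10 outcomes (best union: 9/10)
at size 3, {1, 4, 6} reaches all 10 outcomes; every lexicographically earlier size-3 subset fails
Answer: 3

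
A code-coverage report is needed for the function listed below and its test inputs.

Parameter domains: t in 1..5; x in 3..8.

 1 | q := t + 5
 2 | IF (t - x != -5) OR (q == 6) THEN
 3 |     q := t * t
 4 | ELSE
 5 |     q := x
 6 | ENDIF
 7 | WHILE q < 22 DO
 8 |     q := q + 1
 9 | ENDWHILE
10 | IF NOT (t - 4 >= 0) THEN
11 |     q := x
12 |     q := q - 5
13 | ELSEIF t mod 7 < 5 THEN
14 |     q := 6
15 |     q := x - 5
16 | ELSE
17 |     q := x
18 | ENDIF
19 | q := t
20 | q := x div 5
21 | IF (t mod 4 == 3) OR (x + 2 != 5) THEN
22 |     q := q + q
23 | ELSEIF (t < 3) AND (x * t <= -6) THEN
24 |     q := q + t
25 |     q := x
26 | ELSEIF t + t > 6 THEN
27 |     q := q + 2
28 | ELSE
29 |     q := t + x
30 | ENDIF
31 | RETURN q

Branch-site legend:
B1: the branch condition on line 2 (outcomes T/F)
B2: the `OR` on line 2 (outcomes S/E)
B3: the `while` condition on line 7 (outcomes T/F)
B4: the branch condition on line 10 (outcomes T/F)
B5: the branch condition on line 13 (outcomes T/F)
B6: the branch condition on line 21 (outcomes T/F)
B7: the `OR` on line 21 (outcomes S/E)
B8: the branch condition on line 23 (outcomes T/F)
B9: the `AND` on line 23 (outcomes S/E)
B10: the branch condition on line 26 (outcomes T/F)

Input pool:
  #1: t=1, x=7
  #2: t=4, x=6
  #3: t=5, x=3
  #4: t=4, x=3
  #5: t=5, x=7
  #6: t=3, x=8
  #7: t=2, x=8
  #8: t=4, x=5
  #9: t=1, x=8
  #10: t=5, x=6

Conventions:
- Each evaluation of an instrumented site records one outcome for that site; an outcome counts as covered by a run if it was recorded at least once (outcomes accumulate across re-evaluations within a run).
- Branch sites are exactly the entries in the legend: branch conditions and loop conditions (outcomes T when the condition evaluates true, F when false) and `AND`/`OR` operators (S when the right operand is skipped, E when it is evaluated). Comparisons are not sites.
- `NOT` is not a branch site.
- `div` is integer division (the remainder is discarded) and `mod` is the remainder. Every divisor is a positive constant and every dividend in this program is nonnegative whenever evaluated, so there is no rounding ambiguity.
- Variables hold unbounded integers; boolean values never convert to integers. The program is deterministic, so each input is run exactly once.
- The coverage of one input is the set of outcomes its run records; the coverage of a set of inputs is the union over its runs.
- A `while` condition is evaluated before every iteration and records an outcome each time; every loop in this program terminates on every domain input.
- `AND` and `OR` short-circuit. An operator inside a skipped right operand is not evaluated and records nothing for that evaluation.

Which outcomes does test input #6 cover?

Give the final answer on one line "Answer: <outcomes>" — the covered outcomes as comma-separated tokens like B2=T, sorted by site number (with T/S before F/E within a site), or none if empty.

Running input #6 (t=3, x=8), event by event:
  B2->E, B1->F, B3->T, B3->T, B3->T, B3->T, B3->T, B3->T, B3->T, B3->T
  B3->T, B3->T, B3->T, B3->T, B3->T, B3->T, B3->F, B4->T, B7->S, B6->T
collecting distinct outcomes: B1=F, B2=E, B3=T, B3=F, B4=T, B6=T, B7=S

Answer: B1=F, B2=E, B3=T, B3=F, B4=T, B6=T, B7=S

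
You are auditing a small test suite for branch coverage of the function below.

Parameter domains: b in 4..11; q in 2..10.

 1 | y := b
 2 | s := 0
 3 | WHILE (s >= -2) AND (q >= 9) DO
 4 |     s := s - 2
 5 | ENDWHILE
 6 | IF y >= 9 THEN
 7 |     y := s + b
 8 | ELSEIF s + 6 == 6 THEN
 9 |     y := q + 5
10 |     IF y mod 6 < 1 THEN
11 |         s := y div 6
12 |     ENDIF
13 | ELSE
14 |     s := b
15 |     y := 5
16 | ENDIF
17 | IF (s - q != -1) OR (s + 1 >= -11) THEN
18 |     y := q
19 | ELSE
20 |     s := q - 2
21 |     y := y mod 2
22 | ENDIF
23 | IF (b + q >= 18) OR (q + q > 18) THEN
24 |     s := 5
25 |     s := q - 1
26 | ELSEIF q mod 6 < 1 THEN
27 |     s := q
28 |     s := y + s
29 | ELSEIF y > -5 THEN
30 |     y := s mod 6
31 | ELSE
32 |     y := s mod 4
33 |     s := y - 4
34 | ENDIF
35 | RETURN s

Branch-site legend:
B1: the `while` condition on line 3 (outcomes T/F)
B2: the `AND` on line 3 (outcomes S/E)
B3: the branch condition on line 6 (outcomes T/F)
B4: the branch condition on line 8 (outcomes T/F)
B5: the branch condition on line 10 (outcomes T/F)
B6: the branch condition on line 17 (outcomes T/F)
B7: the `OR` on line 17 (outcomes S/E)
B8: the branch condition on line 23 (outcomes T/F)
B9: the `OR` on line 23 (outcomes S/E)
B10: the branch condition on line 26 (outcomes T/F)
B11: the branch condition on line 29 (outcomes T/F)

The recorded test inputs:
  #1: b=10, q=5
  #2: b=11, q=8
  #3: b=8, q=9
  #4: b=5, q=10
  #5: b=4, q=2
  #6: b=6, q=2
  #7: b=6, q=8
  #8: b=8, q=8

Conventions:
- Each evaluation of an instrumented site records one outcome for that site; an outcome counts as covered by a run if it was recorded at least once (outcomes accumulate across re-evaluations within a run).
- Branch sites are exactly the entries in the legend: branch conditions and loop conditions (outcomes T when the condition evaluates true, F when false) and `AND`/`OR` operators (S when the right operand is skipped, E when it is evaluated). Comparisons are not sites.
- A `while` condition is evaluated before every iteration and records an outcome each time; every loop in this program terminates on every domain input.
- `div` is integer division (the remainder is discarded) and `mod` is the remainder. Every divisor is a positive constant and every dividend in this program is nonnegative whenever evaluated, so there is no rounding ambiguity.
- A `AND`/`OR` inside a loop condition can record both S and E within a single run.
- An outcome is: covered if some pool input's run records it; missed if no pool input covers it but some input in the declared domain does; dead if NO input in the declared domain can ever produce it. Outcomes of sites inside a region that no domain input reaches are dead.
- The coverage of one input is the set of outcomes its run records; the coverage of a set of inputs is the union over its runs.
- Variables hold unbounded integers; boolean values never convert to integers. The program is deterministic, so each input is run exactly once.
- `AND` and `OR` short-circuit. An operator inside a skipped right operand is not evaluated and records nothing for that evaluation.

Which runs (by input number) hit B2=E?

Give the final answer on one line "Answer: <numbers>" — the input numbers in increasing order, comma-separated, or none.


input #1 (b=10, q=5): covers B2=E
input #2 (b=11, q=8): covers B2=E
input #3 (b=8, q=9): covers B2=E
input #4 (b=5, q=10): covers B2=E
input #5 (b=4, q=2): covers B2=E
input #6 (b=6, q=2): covers B2=E
input #7 (b=6, q=8): covers B2=E
input #8 (b=8, q=8): covers B2=E
Answer: 1, 2, 3, 4, 5, 6, 7, 8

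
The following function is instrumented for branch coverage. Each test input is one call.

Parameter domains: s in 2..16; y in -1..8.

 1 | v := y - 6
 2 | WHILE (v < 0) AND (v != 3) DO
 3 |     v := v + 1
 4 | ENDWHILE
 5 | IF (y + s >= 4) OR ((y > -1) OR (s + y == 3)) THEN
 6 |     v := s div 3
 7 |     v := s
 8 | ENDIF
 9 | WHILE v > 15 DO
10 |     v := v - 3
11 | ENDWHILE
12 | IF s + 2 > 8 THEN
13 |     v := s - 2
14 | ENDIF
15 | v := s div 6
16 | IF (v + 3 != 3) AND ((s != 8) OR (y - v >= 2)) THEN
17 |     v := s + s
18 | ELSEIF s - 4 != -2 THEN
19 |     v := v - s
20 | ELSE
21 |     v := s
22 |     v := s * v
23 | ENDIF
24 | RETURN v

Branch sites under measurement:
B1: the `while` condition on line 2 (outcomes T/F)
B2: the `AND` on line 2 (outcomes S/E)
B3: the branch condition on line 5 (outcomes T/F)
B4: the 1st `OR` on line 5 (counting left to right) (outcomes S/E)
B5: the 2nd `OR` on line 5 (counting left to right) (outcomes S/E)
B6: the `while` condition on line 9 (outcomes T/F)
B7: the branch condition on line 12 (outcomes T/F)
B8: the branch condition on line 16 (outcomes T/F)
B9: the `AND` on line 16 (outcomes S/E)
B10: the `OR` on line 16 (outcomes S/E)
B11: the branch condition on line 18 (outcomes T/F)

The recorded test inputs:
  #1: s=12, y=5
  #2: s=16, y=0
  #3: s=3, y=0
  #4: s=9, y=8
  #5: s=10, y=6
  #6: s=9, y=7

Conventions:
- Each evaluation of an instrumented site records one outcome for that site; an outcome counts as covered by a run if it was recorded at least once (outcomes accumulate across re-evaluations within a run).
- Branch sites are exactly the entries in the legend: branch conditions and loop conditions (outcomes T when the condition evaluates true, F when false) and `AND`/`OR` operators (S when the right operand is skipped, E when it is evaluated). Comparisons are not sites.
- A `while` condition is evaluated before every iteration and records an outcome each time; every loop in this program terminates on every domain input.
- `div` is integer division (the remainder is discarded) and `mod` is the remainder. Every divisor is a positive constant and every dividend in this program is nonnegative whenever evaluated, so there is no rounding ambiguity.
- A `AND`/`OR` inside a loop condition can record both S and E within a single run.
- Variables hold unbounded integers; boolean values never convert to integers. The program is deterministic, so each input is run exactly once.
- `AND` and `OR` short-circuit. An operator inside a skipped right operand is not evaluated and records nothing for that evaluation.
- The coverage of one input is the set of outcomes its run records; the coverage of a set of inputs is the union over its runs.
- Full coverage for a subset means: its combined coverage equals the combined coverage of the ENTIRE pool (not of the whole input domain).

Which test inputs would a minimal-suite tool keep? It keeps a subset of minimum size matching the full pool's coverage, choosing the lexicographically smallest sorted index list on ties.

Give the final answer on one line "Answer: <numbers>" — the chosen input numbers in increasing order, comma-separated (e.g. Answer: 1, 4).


test 1 (s=12, y=5) hits B1=T, B1=F, B2=S, B2=E, B3=T, B4=S, B6=F, B7=T, B8=T, B9=E, B10=S
test 2 (s=16, y=0) hits B1=T, B1=F, B2=S, B2=E, B3=T, B4=S, B6=T, B6=F, B7=T, B8=T, B9=E, B10=S
test 3 (s=3, y=0) hits B1=T, B1=F, B2=S, B2=E, B3=T, B4=E, B5=S, B6=F, B7=F, B8=F, B9=S, B11=T
test 4 (s=9, y=8) hits B1=F, B2=S, B3=T, B4=S, B6=F, B7=T, B8=T, B9=E, B10=S
test 5 (s=10, y=6) hits B1=F, B2=S, B3=T, B4=S, B6=F, B7=T, B8=T, B9=E, B10=S
test 6 (s=9, y=7) hits B1=F, B2=S, B3=T, B4=S, B6=F, B7=T, B8=T, B9=E, B10=S
together the pool reaches 18 outcomes: B1=T, B1=F, B2=S, B2=E, B3=T, B4=S, B4=E, B5=S, B6=T, B6=F, B7=T, B7=F, B8=T, B8=F, B9=S, B9=E, B10=S, B11=T
no size-1 subset reaches all 18 outcomes (best union: 12/18)
the canonical winner is {2, 3}: size 2, full 18-outcome coverage, earliest index list among size-2 covers
Answer: 2, 3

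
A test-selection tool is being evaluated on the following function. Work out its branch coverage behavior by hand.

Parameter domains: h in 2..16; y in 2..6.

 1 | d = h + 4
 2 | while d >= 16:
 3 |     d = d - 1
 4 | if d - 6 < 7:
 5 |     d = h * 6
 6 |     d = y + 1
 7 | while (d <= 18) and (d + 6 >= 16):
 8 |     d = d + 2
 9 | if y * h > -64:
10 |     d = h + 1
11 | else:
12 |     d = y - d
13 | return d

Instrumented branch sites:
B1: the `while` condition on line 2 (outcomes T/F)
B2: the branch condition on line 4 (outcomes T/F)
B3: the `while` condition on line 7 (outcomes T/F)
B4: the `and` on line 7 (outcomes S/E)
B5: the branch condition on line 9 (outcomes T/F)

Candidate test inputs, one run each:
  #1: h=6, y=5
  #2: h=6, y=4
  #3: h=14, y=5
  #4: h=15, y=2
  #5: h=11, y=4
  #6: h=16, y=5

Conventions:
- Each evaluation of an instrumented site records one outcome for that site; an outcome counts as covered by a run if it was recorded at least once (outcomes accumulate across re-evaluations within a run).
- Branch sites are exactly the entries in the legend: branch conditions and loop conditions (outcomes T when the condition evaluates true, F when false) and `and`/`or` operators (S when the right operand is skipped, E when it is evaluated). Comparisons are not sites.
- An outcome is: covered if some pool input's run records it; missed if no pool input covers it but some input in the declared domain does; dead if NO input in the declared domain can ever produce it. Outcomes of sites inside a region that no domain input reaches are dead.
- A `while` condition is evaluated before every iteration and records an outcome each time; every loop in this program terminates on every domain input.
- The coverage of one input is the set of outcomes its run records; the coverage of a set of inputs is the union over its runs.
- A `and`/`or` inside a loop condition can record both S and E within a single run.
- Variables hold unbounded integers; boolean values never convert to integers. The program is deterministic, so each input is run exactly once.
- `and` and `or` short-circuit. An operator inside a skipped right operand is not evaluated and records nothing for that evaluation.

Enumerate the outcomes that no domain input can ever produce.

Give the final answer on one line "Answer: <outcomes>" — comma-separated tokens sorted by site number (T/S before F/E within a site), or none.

checking every outcome against all 75 domain inputs:
  B5=F: no domain input ever produces it -> dead
  reachable outcomes have witnesses, e.g. B1=T (e.g. h=12, y=2), B1=F (e.g. h=2, y=2), B2=T (e.g. h=2, y=2), B2=F (e.g. h=9, y=2)

Answer: B5=F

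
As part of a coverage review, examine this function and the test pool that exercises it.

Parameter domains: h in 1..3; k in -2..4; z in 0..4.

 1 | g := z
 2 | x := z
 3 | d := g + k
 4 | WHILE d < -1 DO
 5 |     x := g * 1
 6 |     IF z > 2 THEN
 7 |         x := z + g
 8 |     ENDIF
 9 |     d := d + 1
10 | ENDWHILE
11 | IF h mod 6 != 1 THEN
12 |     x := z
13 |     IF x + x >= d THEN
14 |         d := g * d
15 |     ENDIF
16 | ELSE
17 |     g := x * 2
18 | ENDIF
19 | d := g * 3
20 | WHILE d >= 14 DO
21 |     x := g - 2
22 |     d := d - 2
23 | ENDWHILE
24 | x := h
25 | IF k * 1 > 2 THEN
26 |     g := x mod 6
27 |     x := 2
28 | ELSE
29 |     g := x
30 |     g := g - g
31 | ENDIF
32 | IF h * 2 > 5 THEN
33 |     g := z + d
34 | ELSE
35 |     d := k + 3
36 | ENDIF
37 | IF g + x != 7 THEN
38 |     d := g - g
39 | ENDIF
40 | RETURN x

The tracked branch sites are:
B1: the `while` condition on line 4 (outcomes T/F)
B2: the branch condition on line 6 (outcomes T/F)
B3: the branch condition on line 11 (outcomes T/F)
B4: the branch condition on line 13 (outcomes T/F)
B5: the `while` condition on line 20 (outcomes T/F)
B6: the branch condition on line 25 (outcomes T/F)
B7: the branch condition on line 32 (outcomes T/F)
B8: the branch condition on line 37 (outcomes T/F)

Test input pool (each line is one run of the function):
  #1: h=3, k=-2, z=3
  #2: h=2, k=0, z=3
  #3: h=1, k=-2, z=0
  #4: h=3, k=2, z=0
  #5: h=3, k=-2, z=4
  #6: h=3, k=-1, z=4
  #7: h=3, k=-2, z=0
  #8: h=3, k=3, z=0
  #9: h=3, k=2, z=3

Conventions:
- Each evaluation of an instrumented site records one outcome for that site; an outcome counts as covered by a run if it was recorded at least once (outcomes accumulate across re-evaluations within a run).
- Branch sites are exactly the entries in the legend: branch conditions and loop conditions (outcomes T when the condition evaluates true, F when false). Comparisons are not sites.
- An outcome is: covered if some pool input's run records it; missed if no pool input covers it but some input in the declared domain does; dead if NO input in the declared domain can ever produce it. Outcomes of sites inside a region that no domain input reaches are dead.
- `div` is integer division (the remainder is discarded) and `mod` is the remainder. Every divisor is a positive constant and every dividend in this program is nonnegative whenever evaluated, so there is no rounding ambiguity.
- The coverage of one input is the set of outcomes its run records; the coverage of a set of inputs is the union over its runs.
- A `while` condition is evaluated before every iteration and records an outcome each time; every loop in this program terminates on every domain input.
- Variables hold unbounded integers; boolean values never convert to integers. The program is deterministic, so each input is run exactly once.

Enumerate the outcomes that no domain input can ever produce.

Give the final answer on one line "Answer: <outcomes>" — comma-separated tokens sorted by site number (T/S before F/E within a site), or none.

checking every outcome against all 105 domain inputs:
  B2=T: zero occurrences over every domain input -> dead
  reachable outcomes have witnesses, e.g. B1=T (e.g. h=1, k=-2, z=0), B1=F (e.g. h=1, k=-2, z=0), B2=F (e.g. h=1, k=-2, z=0), B3=T (e.g. h=2, k=-2, z=0)

Answer: B2=T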